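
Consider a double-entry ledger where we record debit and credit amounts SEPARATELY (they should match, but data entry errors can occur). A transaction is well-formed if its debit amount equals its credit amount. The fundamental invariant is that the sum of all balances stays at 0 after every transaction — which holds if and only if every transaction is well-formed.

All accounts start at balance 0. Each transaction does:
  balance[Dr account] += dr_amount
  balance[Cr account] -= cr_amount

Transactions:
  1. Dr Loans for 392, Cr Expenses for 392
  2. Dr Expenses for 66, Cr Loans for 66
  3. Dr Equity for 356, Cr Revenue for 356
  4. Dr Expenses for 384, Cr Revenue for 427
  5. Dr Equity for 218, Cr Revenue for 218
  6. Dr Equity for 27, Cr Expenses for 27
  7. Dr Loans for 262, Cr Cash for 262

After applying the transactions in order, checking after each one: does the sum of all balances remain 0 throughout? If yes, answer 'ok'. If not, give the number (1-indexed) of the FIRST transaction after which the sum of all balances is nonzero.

Answer: 4

Derivation:
After txn 1: dr=392 cr=392 sum_balances=0
After txn 2: dr=66 cr=66 sum_balances=0
After txn 3: dr=356 cr=356 sum_balances=0
After txn 4: dr=384 cr=427 sum_balances=-43
After txn 5: dr=218 cr=218 sum_balances=-43
After txn 6: dr=27 cr=27 sum_balances=-43
After txn 7: dr=262 cr=262 sum_balances=-43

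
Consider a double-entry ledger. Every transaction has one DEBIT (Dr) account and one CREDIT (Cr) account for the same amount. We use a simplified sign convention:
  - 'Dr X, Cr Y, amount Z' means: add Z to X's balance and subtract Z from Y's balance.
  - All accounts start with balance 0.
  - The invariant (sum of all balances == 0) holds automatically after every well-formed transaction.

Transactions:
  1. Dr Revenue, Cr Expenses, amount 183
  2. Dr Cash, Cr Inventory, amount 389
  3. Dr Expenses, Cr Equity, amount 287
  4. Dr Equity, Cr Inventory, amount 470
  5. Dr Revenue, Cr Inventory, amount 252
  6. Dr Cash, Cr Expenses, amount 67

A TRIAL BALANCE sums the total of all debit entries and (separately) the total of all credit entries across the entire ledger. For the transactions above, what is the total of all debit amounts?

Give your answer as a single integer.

Txn 1: debit+=183
Txn 2: debit+=389
Txn 3: debit+=287
Txn 4: debit+=470
Txn 5: debit+=252
Txn 6: debit+=67
Total debits = 1648

Answer: 1648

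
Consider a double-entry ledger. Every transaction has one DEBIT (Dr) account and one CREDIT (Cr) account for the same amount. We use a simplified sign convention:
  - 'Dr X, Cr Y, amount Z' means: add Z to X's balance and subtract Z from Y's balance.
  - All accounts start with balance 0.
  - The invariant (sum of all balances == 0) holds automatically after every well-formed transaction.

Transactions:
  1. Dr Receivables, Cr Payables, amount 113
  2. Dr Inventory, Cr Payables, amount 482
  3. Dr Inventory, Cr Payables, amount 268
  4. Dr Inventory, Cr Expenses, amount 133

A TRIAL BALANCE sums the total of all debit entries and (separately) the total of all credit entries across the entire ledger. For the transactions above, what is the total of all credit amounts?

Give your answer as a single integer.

Answer: 996

Derivation:
Txn 1: credit+=113
Txn 2: credit+=482
Txn 3: credit+=268
Txn 4: credit+=133
Total credits = 996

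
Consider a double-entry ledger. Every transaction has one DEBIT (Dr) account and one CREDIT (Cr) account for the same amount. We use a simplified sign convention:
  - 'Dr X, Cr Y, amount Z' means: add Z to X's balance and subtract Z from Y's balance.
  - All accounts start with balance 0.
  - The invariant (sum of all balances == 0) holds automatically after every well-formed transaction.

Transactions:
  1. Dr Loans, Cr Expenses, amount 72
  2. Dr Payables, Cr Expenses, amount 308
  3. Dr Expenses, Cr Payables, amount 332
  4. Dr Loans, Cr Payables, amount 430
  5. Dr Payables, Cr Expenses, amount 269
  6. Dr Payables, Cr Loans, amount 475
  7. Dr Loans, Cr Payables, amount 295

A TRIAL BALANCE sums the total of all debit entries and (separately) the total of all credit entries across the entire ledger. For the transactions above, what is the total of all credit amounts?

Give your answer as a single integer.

Txn 1: credit+=72
Txn 2: credit+=308
Txn 3: credit+=332
Txn 4: credit+=430
Txn 5: credit+=269
Txn 6: credit+=475
Txn 7: credit+=295
Total credits = 2181

Answer: 2181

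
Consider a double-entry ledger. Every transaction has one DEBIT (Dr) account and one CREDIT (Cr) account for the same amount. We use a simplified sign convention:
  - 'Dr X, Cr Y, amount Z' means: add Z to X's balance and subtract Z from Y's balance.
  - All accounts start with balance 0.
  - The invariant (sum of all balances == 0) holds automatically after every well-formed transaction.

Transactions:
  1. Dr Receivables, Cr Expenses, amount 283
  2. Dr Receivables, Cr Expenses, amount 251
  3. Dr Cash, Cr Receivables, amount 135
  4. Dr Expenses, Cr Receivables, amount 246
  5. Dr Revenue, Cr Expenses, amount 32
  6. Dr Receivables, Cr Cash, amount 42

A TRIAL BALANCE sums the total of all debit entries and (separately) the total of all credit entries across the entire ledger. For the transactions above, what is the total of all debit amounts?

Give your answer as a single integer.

Answer: 989

Derivation:
Txn 1: debit+=283
Txn 2: debit+=251
Txn 3: debit+=135
Txn 4: debit+=246
Txn 5: debit+=32
Txn 6: debit+=42
Total debits = 989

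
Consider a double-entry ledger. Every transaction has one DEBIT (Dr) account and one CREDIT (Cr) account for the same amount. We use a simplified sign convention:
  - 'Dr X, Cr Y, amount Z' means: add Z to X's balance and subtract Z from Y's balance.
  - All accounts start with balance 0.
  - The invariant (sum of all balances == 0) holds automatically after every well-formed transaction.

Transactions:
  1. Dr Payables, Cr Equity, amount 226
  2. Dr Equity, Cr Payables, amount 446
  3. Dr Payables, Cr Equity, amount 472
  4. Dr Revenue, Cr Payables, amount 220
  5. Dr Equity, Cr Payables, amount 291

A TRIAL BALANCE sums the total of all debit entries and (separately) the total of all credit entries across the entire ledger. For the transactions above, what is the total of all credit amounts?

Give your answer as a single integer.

Answer: 1655

Derivation:
Txn 1: credit+=226
Txn 2: credit+=446
Txn 3: credit+=472
Txn 4: credit+=220
Txn 5: credit+=291
Total credits = 1655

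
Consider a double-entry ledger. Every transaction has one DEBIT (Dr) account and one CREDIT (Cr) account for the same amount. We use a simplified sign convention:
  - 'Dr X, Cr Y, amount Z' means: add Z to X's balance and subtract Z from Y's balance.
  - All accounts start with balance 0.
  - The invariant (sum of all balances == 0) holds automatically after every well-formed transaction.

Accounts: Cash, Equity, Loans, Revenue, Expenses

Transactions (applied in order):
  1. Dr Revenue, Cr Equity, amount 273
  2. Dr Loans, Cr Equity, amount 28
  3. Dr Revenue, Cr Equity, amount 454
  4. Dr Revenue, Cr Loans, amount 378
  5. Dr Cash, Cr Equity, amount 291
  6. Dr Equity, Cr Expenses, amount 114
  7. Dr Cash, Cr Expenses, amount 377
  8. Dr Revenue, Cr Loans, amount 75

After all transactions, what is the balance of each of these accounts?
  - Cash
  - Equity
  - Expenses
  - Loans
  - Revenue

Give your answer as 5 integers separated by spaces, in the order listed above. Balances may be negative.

After txn 1 (Dr Revenue, Cr Equity, amount 273): Equity=-273 Revenue=273
After txn 2 (Dr Loans, Cr Equity, amount 28): Equity=-301 Loans=28 Revenue=273
After txn 3 (Dr Revenue, Cr Equity, amount 454): Equity=-755 Loans=28 Revenue=727
After txn 4 (Dr Revenue, Cr Loans, amount 378): Equity=-755 Loans=-350 Revenue=1105
After txn 5 (Dr Cash, Cr Equity, amount 291): Cash=291 Equity=-1046 Loans=-350 Revenue=1105
After txn 6 (Dr Equity, Cr Expenses, amount 114): Cash=291 Equity=-932 Expenses=-114 Loans=-350 Revenue=1105
After txn 7 (Dr Cash, Cr Expenses, amount 377): Cash=668 Equity=-932 Expenses=-491 Loans=-350 Revenue=1105
After txn 8 (Dr Revenue, Cr Loans, amount 75): Cash=668 Equity=-932 Expenses=-491 Loans=-425 Revenue=1180

Answer: 668 -932 -491 -425 1180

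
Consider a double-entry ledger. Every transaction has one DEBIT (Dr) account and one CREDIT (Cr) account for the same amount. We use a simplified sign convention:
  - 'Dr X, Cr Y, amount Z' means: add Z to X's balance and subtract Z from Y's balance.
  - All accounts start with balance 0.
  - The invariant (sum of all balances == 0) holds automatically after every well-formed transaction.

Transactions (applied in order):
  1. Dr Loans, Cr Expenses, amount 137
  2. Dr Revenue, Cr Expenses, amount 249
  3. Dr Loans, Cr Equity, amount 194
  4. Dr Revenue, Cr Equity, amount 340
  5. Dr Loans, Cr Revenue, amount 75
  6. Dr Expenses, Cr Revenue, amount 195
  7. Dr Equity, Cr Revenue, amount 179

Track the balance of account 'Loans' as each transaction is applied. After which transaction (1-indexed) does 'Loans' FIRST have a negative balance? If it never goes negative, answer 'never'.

Answer: never

Derivation:
After txn 1: Loans=137
After txn 2: Loans=137
After txn 3: Loans=331
After txn 4: Loans=331
After txn 5: Loans=406
After txn 6: Loans=406
After txn 7: Loans=406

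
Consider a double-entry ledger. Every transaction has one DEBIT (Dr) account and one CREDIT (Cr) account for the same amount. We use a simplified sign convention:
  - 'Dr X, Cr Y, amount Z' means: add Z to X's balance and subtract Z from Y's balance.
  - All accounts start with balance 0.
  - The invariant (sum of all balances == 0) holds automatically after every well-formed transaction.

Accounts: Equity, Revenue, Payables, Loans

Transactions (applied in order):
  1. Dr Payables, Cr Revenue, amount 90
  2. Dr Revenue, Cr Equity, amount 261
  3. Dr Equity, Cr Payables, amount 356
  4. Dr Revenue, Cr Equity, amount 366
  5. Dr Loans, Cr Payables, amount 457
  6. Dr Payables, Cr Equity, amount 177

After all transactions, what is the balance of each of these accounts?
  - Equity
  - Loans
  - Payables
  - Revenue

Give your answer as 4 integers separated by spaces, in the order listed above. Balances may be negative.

After txn 1 (Dr Payables, Cr Revenue, amount 90): Payables=90 Revenue=-90
After txn 2 (Dr Revenue, Cr Equity, amount 261): Equity=-261 Payables=90 Revenue=171
After txn 3 (Dr Equity, Cr Payables, amount 356): Equity=95 Payables=-266 Revenue=171
After txn 4 (Dr Revenue, Cr Equity, amount 366): Equity=-271 Payables=-266 Revenue=537
After txn 5 (Dr Loans, Cr Payables, amount 457): Equity=-271 Loans=457 Payables=-723 Revenue=537
After txn 6 (Dr Payables, Cr Equity, amount 177): Equity=-448 Loans=457 Payables=-546 Revenue=537

Answer: -448 457 -546 537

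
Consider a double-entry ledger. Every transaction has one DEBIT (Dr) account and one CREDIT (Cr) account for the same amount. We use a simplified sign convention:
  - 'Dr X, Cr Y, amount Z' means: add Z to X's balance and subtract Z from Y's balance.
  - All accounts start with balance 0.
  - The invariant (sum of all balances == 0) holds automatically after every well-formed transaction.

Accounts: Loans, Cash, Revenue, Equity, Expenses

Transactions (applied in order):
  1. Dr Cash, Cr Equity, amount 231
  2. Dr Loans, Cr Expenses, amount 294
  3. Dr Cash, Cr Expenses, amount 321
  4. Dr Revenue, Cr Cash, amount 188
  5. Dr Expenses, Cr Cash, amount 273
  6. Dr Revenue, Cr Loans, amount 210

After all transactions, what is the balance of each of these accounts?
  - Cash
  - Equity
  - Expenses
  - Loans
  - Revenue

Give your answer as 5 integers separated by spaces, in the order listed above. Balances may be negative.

After txn 1 (Dr Cash, Cr Equity, amount 231): Cash=231 Equity=-231
After txn 2 (Dr Loans, Cr Expenses, amount 294): Cash=231 Equity=-231 Expenses=-294 Loans=294
After txn 3 (Dr Cash, Cr Expenses, amount 321): Cash=552 Equity=-231 Expenses=-615 Loans=294
After txn 4 (Dr Revenue, Cr Cash, amount 188): Cash=364 Equity=-231 Expenses=-615 Loans=294 Revenue=188
After txn 5 (Dr Expenses, Cr Cash, amount 273): Cash=91 Equity=-231 Expenses=-342 Loans=294 Revenue=188
After txn 6 (Dr Revenue, Cr Loans, amount 210): Cash=91 Equity=-231 Expenses=-342 Loans=84 Revenue=398

Answer: 91 -231 -342 84 398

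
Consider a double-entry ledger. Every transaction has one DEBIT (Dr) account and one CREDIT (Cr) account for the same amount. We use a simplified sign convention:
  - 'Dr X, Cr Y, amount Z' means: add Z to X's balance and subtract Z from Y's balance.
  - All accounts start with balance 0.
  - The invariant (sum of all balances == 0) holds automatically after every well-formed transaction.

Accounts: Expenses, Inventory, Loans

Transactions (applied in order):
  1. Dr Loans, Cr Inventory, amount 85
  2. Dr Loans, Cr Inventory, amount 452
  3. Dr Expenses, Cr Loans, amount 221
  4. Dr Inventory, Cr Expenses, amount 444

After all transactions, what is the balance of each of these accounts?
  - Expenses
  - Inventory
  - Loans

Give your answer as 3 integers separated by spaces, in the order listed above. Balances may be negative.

After txn 1 (Dr Loans, Cr Inventory, amount 85): Inventory=-85 Loans=85
After txn 2 (Dr Loans, Cr Inventory, amount 452): Inventory=-537 Loans=537
After txn 3 (Dr Expenses, Cr Loans, amount 221): Expenses=221 Inventory=-537 Loans=316
After txn 4 (Dr Inventory, Cr Expenses, amount 444): Expenses=-223 Inventory=-93 Loans=316

Answer: -223 -93 316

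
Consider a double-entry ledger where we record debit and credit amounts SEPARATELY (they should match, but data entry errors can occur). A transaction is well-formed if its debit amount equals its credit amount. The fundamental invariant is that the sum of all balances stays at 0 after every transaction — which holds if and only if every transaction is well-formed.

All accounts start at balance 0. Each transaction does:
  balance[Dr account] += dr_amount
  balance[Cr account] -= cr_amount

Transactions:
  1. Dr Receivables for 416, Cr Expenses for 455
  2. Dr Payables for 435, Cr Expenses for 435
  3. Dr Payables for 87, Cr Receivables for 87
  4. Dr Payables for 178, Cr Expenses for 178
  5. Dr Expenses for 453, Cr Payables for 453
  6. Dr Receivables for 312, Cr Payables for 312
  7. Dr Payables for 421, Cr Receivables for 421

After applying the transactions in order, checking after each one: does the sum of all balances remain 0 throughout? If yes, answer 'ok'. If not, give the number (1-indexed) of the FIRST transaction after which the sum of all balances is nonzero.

After txn 1: dr=416 cr=455 sum_balances=-39
After txn 2: dr=435 cr=435 sum_balances=-39
After txn 3: dr=87 cr=87 sum_balances=-39
After txn 4: dr=178 cr=178 sum_balances=-39
After txn 5: dr=453 cr=453 sum_balances=-39
After txn 6: dr=312 cr=312 sum_balances=-39
After txn 7: dr=421 cr=421 sum_balances=-39

Answer: 1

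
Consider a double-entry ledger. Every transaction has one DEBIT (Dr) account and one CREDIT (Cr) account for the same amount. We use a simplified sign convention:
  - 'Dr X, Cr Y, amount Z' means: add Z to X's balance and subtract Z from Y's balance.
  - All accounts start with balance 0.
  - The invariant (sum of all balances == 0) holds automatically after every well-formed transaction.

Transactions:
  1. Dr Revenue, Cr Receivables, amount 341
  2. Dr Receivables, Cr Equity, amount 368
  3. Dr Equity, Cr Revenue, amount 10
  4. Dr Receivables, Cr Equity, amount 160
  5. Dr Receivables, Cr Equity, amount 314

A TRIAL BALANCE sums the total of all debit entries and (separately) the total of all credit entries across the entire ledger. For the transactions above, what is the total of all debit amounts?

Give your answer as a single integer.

Answer: 1193

Derivation:
Txn 1: debit+=341
Txn 2: debit+=368
Txn 3: debit+=10
Txn 4: debit+=160
Txn 5: debit+=314
Total debits = 1193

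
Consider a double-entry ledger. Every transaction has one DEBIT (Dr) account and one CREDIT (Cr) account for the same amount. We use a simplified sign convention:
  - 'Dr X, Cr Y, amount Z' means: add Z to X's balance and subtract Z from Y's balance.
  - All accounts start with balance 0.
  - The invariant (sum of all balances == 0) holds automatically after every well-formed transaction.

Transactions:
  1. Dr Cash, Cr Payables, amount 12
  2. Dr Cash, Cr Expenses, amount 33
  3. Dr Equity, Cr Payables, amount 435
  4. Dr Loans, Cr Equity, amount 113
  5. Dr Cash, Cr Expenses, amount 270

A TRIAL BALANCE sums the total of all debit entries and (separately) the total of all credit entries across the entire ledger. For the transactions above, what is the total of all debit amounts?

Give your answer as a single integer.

Answer: 863

Derivation:
Txn 1: debit+=12
Txn 2: debit+=33
Txn 3: debit+=435
Txn 4: debit+=113
Txn 5: debit+=270
Total debits = 863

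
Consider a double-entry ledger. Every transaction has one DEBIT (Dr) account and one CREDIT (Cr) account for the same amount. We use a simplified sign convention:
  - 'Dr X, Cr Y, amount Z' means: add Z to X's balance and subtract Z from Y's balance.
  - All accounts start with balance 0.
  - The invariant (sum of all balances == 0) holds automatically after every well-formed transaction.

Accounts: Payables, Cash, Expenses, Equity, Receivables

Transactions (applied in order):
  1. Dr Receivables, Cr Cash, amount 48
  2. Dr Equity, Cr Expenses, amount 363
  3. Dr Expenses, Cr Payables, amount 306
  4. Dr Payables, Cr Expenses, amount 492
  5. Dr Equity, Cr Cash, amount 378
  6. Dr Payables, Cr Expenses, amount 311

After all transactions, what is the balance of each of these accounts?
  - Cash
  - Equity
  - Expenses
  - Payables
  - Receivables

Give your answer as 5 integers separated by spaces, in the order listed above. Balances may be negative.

Answer: -426 741 -860 497 48

Derivation:
After txn 1 (Dr Receivables, Cr Cash, amount 48): Cash=-48 Receivables=48
After txn 2 (Dr Equity, Cr Expenses, amount 363): Cash=-48 Equity=363 Expenses=-363 Receivables=48
After txn 3 (Dr Expenses, Cr Payables, amount 306): Cash=-48 Equity=363 Expenses=-57 Payables=-306 Receivables=48
After txn 4 (Dr Payables, Cr Expenses, amount 492): Cash=-48 Equity=363 Expenses=-549 Payables=186 Receivables=48
After txn 5 (Dr Equity, Cr Cash, amount 378): Cash=-426 Equity=741 Expenses=-549 Payables=186 Receivables=48
After txn 6 (Dr Payables, Cr Expenses, amount 311): Cash=-426 Equity=741 Expenses=-860 Payables=497 Receivables=48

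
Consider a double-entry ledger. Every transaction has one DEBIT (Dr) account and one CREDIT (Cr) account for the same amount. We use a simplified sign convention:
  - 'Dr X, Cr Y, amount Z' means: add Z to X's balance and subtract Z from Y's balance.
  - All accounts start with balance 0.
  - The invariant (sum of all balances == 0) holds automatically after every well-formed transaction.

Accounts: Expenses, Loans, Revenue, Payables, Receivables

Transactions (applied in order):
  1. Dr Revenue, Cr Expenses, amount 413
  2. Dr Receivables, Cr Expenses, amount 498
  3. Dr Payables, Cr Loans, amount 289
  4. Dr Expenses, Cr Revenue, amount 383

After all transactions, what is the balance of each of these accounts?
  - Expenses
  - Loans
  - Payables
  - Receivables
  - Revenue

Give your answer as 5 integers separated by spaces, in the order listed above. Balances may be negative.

After txn 1 (Dr Revenue, Cr Expenses, amount 413): Expenses=-413 Revenue=413
After txn 2 (Dr Receivables, Cr Expenses, amount 498): Expenses=-911 Receivables=498 Revenue=413
After txn 3 (Dr Payables, Cr Loans, amount 289): Expenses=-911 Loans=-289 Payables=289 Receivables=498 Revenue=413
After txn 4 (Dr Expenses, Cr Revenue, amount 383): Expenses=-528 Loans=-289 Payables=289 Receivables=498 Revenue=30

Answer: -528 -289 289 498 30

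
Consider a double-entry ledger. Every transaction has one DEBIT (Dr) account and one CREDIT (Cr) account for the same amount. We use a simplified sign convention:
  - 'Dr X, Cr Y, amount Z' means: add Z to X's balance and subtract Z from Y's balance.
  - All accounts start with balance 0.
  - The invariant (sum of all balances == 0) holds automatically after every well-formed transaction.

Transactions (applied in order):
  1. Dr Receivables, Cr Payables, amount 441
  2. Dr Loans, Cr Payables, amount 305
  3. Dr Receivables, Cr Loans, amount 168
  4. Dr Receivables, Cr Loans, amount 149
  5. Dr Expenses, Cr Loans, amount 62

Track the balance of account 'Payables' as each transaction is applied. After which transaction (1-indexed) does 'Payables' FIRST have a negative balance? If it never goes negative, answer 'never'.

After txn 1: Payables=-441

Answer: 1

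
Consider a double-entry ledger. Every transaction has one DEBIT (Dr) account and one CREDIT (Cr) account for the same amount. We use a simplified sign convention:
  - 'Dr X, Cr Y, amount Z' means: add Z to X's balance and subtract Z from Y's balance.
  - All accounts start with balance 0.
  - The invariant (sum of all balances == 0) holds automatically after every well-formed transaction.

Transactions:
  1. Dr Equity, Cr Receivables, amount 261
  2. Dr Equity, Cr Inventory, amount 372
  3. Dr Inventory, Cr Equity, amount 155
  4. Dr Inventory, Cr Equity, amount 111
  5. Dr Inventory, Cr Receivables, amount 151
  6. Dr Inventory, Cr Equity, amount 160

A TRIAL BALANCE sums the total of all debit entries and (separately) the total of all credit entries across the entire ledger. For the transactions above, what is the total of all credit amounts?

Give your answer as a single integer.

Txn 1: credit+=261
Txn 2: credit+=372
Txn 3: credit+=155
Txn 4: credit+=111
Txn 5: credit+=151
Txn 6: credit+=160
Total credits = 1210

Answer: 1210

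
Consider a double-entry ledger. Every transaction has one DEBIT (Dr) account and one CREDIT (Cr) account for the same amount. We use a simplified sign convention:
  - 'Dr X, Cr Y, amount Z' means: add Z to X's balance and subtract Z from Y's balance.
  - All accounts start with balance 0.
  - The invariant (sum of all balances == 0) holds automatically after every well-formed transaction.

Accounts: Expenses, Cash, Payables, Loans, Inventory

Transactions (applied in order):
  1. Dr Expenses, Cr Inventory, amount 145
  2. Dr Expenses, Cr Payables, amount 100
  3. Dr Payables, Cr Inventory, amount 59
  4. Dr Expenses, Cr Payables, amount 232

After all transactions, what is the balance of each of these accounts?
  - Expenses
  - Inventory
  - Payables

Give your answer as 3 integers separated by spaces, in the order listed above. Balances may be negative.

Answer: 477 -204 -273

Derivation:
After txn 1 (Dr Expenses, Cr Inventory, amount 145): Expenses=145 Inventory=-145
After txn 2 (Dr Expenses, Cr Payables, amount 100): Expenses=245 Inventory=-145 Payables=-100
After txn 3 (Dr Payables, Cr Inventory, amount 59): Expenses=245 Inventory=-204 Payables=-41
After txn 4 (Dr Expenses, Cr Payables, amount 232): Expenses=477 Inventory=-204 Payables=-273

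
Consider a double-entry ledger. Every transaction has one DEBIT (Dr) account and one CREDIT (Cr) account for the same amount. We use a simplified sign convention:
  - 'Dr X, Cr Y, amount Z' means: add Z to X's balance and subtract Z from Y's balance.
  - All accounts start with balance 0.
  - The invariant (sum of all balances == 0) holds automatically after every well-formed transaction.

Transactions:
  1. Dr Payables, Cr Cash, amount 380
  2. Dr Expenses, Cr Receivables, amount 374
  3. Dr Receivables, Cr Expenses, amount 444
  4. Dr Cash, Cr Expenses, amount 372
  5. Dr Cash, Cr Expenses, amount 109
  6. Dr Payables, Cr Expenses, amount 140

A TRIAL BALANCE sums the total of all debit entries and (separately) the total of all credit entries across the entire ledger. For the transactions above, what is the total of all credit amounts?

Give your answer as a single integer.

Txn 1: credit+=380
Txn 2: credit+=374
Txn 3: credit+=444
Txn 4: credit+=372
Txn 5: credit+=109
Txn 6: credit+=140
Total credits = 1819

Answer: 1819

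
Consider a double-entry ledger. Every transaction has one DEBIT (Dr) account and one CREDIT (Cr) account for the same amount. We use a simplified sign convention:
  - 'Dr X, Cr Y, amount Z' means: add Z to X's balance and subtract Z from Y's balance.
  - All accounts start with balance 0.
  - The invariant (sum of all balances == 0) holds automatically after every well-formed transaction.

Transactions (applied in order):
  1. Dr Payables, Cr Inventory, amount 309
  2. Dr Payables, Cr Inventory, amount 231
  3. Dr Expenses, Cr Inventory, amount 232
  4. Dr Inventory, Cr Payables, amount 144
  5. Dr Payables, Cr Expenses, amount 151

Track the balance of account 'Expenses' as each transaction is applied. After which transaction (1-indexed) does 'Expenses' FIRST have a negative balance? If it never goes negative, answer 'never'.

Answer: never

Derivation:
After txn 1: Expenses=0
After txn 2: Expenses=0
After txn 3: Expenses=232
After txn 4: Expenses=232
After txn 5: Expenses=81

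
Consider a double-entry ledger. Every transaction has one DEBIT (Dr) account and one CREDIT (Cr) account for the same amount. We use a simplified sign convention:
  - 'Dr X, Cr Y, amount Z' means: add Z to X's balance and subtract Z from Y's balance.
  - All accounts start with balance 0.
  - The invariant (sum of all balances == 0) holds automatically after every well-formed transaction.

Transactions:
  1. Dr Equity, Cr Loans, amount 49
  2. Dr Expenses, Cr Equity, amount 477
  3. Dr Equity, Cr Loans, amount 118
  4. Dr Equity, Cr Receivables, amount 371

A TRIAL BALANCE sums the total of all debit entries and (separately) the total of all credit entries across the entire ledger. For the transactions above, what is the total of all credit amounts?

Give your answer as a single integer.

Answer: 1015

Derivation:
Txn 1: credit+=49
Txn 2: credit+=477
Txn 3: credit+=118
Txn 4: credit+=371
Total credits = 1015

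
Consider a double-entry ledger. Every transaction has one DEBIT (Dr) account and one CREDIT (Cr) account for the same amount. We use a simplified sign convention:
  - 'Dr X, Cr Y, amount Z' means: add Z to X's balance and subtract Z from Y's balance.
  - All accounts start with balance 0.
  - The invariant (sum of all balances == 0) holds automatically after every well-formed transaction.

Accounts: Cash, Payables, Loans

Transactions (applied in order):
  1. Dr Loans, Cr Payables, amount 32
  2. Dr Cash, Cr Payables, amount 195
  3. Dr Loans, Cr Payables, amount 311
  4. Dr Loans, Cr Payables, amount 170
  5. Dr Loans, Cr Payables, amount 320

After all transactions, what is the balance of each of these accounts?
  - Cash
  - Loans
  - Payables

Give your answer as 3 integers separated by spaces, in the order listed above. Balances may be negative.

Answer: 195 833 -1028

Derivation:
After txn 1 (Dr Loans, Cr Payables, amount 32): Loans=32 Payables=-32
After txn 2 (Dr Cash, Cr Payables, amount 195): Cash=195 Loans=32 Payables=-227
After txn 3 (Dr Loans, Cr Payables, amount 311): Cash=195 Loans=343 Payables=-538
After txn 4 (Dr Loans, Cr Payables, amount 170): Cash=195 Loans=513 Payables=-708
After txn 5 (Dr Loans, Cr Payables, amount 320): Cash=195 Loans=833 Payables=-1028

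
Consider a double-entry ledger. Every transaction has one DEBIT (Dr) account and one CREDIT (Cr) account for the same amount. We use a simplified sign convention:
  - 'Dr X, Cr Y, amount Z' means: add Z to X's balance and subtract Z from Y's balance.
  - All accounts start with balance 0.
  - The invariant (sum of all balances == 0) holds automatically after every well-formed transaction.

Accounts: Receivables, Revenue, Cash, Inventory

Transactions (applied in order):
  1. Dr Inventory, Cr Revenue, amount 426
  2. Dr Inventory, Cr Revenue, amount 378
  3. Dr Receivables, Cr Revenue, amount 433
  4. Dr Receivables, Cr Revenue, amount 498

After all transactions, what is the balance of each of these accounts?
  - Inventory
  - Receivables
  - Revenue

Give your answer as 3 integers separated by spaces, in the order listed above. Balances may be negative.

After txn 1 (Dr Inventory, Cr Revenue, amount 426): Inventory=426 Revenue=-426
After txn 2 (Dr Inventory, Cr Revenue, amount 378): Inventory=804 Revenue=-804
After txn 3 (Dr Receivables, Cr Revenue, amount 433): Inventory=804 Receivables=433 Revenue=-1237
After txn 4 (Dr Receivables, Cr Revenue, amount 498): Inventory=804 Receivables=931 Revenue=-1735

Answer: 804 931 -1735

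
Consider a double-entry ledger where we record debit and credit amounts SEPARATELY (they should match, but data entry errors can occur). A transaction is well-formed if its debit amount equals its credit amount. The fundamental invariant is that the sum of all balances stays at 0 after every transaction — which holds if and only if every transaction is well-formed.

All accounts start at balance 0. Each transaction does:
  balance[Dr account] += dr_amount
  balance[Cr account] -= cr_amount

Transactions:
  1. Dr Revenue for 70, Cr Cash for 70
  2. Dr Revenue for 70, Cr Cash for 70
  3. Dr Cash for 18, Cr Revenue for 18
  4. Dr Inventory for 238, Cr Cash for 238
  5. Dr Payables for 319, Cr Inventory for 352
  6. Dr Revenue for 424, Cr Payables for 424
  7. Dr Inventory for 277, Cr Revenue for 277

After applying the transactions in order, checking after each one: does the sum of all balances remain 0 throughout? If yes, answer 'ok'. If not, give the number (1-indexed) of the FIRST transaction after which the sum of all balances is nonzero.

Answer: 5

Derivation:
After txn 1: dr=70 cr=70 sum_balances=0
After txn 2: dr=70 cr=70 sum_balances=0
After txn 3: dr=18 cr=18 sum_balances=0
After txn 4: dr=238 cr=238 sum_balances=0
After txn 5: dr=319 cr=352 sum_balances=-33
After txn 6: dr=424 cr=424 sum_balances=-33
After txn 7: dr=277 cr=277 sum_balances=-33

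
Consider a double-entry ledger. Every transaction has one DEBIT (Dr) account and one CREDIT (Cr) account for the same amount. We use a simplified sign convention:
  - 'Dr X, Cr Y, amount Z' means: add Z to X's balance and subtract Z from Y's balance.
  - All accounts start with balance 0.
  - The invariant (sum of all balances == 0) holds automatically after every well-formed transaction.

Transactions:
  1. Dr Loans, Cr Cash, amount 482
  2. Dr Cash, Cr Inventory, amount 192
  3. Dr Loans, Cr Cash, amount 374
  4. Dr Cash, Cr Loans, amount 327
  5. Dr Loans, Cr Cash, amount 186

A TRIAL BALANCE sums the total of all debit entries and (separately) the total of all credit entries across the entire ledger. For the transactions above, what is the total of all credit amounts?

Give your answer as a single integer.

Txn 1: credit+=482
Txn 2: credit+=192
Txn 3: credit+=374
Txn 4: credit+=327
Txn 5: credit+=186
Total credits = 1561

Answer: 1561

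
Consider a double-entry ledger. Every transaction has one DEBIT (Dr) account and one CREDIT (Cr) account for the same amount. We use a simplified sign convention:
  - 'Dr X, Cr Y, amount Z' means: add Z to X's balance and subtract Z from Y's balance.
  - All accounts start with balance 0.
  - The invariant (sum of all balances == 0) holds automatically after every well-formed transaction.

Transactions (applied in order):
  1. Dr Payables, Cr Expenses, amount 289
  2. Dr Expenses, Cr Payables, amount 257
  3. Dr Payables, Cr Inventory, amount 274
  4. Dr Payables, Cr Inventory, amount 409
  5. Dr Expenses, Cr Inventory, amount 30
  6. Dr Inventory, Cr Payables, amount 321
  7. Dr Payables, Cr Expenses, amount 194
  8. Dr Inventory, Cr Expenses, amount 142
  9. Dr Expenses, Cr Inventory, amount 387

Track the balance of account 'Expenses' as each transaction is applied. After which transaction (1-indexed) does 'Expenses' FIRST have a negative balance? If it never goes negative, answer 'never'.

Answer: 1

Derivation:
After txn 1: Expenses=-289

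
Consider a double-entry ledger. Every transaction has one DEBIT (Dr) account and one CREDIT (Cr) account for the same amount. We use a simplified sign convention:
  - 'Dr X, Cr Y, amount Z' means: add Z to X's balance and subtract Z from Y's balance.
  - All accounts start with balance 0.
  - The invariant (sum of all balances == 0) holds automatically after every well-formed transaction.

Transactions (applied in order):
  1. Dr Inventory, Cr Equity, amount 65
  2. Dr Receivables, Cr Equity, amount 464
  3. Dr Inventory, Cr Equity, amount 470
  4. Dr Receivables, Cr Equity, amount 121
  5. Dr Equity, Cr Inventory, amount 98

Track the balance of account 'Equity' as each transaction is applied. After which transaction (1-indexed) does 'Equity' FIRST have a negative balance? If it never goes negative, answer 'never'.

After txn 1: Equity=-65

Answer: 1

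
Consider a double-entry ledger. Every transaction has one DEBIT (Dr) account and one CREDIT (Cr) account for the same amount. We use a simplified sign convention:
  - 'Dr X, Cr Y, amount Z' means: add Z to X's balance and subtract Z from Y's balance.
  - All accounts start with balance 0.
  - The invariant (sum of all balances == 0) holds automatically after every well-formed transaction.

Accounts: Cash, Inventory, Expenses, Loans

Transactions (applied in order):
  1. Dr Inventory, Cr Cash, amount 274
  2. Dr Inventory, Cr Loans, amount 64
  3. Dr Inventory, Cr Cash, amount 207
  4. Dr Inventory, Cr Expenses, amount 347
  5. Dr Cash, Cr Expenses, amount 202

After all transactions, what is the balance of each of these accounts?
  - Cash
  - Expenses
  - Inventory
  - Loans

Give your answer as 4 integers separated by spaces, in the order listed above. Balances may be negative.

Answer: -279 -549 892 -64

Derivation:
After txn 1 (Dr Inventory, Cr Cash, amount 274): Cash=-274 Inventory=274
After txn 2 (Dr Inventory, Cr Loans, amount 64): Cash=-274 Inventory=338 Loans=-64
After txn 3 (Dr Inventory, Cr Cash, amount 207): Cash=-481 Inventory=545 Loans=-64
After txn 4 (Dr Inventory, Cr Expenses, amount 347): Cash=-481 Expenses=-347 Inventory=892 Loans=-64
After txn 5 (Dr Cash, Cr Expenses, amount 202): Cash=-279 Expenses=-549 Inventory=892 Loans=-64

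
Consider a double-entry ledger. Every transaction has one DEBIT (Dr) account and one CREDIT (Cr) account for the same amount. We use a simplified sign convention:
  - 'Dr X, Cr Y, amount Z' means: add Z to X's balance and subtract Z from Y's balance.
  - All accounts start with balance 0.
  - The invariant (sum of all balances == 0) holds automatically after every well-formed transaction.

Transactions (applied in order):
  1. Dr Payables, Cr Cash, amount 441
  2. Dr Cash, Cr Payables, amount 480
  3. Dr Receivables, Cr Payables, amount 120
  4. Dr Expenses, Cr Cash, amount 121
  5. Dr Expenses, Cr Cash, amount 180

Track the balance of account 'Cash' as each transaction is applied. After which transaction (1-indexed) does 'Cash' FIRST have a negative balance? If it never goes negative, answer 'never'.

After txn 1: Cash=-441

Answer: 1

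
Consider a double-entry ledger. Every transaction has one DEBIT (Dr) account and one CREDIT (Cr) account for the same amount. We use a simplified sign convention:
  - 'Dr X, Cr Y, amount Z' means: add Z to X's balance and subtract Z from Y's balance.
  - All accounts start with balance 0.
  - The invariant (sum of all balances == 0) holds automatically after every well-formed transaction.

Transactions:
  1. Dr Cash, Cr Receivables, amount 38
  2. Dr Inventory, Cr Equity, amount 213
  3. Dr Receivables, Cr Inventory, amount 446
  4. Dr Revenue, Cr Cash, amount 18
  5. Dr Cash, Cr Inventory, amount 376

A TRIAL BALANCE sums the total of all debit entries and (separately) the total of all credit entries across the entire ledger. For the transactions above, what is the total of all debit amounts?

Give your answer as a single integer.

Txn 1: debit+=38
Txn 2: debit+=213
Txn 3: debit+=446
Txn 4: debit+=18
Txn 5: debit+=376
Total debits = 1091

Answer: 1091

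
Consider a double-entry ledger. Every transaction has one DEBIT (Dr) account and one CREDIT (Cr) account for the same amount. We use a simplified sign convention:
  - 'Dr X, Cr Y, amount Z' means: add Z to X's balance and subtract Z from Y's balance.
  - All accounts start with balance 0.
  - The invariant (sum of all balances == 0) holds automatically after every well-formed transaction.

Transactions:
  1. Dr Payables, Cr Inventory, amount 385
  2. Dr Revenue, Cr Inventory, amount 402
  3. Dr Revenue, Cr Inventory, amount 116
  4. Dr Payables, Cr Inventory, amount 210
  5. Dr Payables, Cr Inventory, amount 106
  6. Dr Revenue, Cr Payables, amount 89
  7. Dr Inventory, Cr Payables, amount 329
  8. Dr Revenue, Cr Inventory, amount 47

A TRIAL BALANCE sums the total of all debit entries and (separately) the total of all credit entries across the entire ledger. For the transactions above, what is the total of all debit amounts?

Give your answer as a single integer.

Answer: 1684

Derivation:
Txn 1: debit+=385
Txn 2: debit+=402
Txn 3: debit+=116
Txn 4: debit+=210
Txn 5: debit+=106
Txn 6: debit+=89
Txn 7: debit+=329
Txn 8: debit+=47
Total debits = 1684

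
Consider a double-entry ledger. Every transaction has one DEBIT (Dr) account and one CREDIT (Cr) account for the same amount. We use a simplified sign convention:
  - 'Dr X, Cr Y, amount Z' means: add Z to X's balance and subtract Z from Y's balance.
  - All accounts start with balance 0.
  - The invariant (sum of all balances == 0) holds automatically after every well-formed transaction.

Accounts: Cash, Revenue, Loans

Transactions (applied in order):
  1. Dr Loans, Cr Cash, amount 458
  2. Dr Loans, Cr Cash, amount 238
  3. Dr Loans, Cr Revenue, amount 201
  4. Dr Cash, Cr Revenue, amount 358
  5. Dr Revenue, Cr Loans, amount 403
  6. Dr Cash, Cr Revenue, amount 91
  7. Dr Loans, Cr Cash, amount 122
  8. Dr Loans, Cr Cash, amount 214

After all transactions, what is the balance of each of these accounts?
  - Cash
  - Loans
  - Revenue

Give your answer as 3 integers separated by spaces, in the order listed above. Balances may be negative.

After txn 1 (Dr Loans, Cr Cash, amount 458): Cash=-458 Loans=458
After txn 2 (Dr Loans, Cr Cash, amount 238): Cash=-696 Loans=696
After txn 3 (Dr Loans, Cr Revenue, amount 201): Cash=-696 Loans=897 Revenue=-201
After txn 4 (Dr Cash, Cr Revenue, amount 358): Cash=-338 Loans=897 Revenue=-559
After txn 5 (Dr Revenue, Cr Loans, amount 403): Cash=-338 Loans=494 Revenue=-156
After txn 6 (Dr Cash, Cr Revenue, amount 91): Cash=-247 Loans=494 Revenue=-247
After txn 7 (Dr Loans, Cr Cash, amount 122): Cash=-369 Loans=616 Revenue=-247
After txn 8 (Dr Loans, Cr Cash, amount 214): Cash=-583 Loans=830 Revenue=-247

Answer: -583 830 -247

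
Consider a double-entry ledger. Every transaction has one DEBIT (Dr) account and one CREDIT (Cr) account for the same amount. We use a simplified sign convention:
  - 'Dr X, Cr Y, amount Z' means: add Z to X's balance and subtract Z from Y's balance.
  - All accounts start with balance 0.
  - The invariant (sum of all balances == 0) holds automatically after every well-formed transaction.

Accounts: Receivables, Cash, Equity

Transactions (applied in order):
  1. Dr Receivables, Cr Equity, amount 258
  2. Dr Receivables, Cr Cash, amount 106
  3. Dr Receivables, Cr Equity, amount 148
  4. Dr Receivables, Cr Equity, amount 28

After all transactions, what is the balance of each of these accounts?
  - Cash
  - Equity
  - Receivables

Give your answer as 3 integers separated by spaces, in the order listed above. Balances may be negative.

After txn 1 (Dr Receivables, Cr Equity, amount 258): Equity=-258 Receivables=258
After txn 2 (Dr Receivables, Cr Cash, amount 106): Cash=-106 Equity=-258 Receivables=364
After txn 3 (Dr Receivables, Cr Equity, amount 148): Cash=-106 Equity=-406 Receivables=512
After txn 4 (Dr Receivables, Cr Equity, amount 28): Cash=-106 Equity=-434 Receivables=540

Answer: -106 -434 540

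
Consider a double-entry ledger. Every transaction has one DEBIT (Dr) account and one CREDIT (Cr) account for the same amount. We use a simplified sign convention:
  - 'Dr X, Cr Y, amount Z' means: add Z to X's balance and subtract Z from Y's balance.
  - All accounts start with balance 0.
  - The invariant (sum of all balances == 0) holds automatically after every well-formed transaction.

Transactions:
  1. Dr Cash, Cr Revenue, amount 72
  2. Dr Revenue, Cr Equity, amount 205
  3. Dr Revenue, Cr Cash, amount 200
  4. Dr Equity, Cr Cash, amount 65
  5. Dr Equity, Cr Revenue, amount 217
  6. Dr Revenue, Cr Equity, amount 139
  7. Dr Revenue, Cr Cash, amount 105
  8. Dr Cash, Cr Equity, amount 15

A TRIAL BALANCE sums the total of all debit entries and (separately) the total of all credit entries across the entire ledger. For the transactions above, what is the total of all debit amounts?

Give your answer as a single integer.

Txn 1: debit+=72
Txn 2: debit+=205
Txn 3: debit+=200
Txn 4: debit+=65
Txn 5: debit+=217
Txn 6: debit+=139
Txn 7: debit+=105
Txn 8: debit+=15
Total debits = 1018

Answer: 1018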